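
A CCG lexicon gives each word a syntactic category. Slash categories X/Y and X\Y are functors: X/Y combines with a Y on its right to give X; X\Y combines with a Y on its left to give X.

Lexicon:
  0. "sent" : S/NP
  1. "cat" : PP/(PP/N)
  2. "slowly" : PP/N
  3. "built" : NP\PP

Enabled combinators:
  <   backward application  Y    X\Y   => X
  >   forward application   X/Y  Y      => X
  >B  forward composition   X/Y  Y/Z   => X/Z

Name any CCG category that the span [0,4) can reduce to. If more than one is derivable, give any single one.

[0,4] S   >
  [0,1] "sent" : S/NP
  [1,4] NP   <
    [1,3] PP   >
      [1,2] "cat" : PP/(PP/N)
      [2,3] "slowly" : PP/N
    [3,4] "built" : NP\PP

S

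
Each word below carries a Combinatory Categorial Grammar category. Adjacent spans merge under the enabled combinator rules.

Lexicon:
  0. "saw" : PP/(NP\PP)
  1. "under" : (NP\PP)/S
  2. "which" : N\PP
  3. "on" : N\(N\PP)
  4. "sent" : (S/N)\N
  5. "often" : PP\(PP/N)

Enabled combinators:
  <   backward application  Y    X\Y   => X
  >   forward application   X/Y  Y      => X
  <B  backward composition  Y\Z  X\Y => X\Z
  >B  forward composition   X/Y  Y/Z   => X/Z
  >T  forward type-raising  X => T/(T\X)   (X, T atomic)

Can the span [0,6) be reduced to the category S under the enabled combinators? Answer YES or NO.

NO

PP/(NP\PP) (NP\PP)/S N\PP N\(N\PP) (S/N)\N PP\(PP/N)
CKY chart[0,6] = {N/(N\PP), NP/(NP\PP), PP, PP/(PP\PP), S/(S\PP)}; S ∉ chart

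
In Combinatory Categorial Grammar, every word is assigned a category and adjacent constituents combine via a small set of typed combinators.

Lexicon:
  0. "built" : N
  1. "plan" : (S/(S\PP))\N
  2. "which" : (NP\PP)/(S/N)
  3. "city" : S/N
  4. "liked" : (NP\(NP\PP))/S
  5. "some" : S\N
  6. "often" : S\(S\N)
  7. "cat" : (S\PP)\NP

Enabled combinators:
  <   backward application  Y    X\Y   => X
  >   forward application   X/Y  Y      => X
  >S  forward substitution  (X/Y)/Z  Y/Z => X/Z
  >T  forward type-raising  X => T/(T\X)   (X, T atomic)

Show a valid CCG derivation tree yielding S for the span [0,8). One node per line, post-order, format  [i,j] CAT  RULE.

[0,8] S   >
  [0,2] S/(S\PP)   <
    [0,1] "built" : N
    [1,2] "plan" : (S/(S\PP))\N
  [2,8] S\PP   <
    [2,7] NP   <
      [2,4] NP\PP   >
        [2,3] "which" : (NP\PP)/(S/N)
        [3,4] "city" : S/N
      [4,7] NP\(NP\PP)   >
        [4,5] "liked" : (NP\(NP\PP))/S
        [5,7] S   <
          [5,6] "some" : S\N
          [6,7] "often" : S\(S\N)
    [7,8] "cat" : (S\PP)\NP

[0,1] N  lex  "built"
[1,2] (S/(S\PP))\N  lex  "plan"
[0,2] S/(S\PP)  <  k=1
[2,3] (NP\PP)/(S/N)  lex  "which"
[3,4] S/N  lex  "city"
[2,4] NP\PP  >  k=3
[4,5] (NP\(NP\PP))/S  lex  "liked"
[5,6] S\N  lex  "some"
[6,7] S\(S\N)  lex  "often"
[5,7] S  <  k=6
[4,7] NP\(NP\PP)  >  k=5
[2,7] NP  <  k=4
[7,8] (S\PP)\NP  lex  "cat"
[2,8] S\PP  <  k=7
[0,8] S  >  k=2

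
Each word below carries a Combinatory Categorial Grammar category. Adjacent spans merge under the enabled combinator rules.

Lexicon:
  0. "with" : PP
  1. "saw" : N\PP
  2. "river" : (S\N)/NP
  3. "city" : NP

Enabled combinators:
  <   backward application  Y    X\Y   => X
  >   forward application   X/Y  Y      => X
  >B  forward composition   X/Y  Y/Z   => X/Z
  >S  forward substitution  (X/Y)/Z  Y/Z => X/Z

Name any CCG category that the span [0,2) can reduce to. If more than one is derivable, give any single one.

N

[0,4] S   <
  [0,2] N   <
    [0,1] "with" : PP
    [1,2] "saw" : N\PP
  [2,4] S\N   >
    [2,3] "river" : (S\N)/NP
    [3,4] "city" : NP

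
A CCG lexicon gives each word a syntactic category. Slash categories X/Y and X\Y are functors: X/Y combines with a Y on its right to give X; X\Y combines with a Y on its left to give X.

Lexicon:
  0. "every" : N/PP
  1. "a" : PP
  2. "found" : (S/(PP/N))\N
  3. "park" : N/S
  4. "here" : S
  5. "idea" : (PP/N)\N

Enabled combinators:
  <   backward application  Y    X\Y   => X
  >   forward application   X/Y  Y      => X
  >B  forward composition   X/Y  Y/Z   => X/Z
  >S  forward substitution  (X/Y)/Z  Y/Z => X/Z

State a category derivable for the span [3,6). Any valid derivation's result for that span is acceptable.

[0,6] S   >
  [0,3] S/(PP/N)   <
    [0,2] N   >
      [0,1] "every" : N/PP
      [1,2] "a" : PP
    [2,3] "found" : (S/(PP/N))\N
  [3,6] PP/N   <
    [3,5] N   >
      [3,4] "park" : N/S
      [4,5] "here" : S
    [5,6] "idea" : (PP/N)\N

PP/N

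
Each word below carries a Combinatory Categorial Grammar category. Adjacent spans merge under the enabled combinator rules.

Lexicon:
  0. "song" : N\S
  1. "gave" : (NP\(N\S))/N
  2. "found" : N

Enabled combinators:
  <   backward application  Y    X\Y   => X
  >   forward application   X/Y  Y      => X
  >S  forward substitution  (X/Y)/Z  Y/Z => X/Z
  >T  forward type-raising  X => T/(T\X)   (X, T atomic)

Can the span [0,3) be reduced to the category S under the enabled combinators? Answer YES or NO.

N\S (NP\(N\S))/N N
CKY chart[0,3] = {N/(N\NP), NP, NP/(NP\NP), PP/(PP\NP), S/(S\NP)}; S ∉ chart

NO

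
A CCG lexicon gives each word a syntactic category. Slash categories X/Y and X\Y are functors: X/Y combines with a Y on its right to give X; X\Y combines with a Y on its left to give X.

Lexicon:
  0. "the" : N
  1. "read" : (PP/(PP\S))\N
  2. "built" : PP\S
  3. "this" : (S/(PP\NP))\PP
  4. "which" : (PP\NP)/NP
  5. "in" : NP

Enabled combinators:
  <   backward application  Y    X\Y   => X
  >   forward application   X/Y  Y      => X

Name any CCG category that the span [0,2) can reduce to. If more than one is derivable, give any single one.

PP/(PP\S)

[0,6] S   >
  [0,4] S/(PP\NP)   <
    [0,3] PP   >
      [0,2] PP/(PP\S)   <
        [0,1] "the" : N
        [1,2] "read" : (PP/(PP\S))\N
      [2,3] "built" : PP\S
    [3,4] "this" : (S/(PP\NP))\PP
  [4,6] PP\NP   >
    [4,5] "which" : (PP\NP)/NP
    [5,6] "in" : NP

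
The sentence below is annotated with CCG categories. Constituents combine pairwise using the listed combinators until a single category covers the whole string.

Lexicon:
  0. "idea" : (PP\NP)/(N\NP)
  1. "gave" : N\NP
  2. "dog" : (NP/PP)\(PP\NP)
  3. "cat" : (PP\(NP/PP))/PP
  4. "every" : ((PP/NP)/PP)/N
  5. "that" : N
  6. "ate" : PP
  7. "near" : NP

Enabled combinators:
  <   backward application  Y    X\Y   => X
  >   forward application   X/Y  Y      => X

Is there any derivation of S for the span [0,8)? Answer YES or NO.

NO

(PP\NP)/(N\NP) N\NP (NP/PP)\(PP\NP) (PP\(NP/PP))/PP ((PP/NP)/PP)/N N PP NP
CKY chart[0,8] = {PP}; S ∉ chart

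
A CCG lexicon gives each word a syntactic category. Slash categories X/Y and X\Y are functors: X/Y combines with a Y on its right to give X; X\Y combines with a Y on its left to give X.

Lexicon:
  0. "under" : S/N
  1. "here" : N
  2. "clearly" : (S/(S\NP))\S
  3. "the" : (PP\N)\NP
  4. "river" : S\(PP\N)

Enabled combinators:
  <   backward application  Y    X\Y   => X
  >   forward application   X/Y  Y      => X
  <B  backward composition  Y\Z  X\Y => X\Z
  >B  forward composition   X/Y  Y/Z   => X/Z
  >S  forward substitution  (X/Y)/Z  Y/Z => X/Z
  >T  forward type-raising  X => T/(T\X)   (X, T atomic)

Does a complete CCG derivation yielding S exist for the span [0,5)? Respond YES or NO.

YES

[0,5] S   >
  [0,3] S/(S\NP)   <
    [0,2] S   >
      [0,1] "under" : S/N
      [1,2] "here" : N
    [2,3] "clearly" : (S/(S\NP))\S
  [3,5] S\NP   <B
    [3,4] "the" : (PP\N)\NP
    [4,5] "river" : S\(PP\N)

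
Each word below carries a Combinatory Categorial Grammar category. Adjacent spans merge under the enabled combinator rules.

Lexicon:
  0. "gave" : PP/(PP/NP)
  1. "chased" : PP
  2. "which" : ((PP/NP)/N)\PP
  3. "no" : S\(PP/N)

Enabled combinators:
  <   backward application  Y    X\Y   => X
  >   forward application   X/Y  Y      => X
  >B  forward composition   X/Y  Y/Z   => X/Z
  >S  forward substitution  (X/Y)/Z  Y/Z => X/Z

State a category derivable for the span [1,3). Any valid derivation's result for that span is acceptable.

[0,4] S   <
  [0,3] PP/N   >B
    [0,1] "gave" : PP/(PP/NP)
    [1,3] (PP/NP)/N   <
      [1,2] "chased" : PP
      [2,3] "which" : ((PP/NP)/N)\PP
  [3,4] "no" : S\(PP/N)

(PP/NP)/N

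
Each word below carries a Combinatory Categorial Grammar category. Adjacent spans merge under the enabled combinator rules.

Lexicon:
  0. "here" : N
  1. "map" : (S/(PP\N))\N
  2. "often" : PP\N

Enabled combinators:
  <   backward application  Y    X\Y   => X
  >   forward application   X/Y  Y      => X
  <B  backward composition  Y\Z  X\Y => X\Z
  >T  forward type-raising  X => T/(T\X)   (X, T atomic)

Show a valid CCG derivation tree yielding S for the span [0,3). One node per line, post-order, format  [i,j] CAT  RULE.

[0,3] S   >
  [0,2] S/(PP\N)   <
    [0,1] "here" : N
    [1,2] "map" : (S/(PP\N))\N
  [2,3] "often" : PP\N

[0,1] N  lex  "here"
[1,2] (S/(PP\N))\N  lex  "map"
[0,2] S/(PP\N)  <  k=1
[2,3] PP\N  lex  "often"
[0,3] S  >  k=2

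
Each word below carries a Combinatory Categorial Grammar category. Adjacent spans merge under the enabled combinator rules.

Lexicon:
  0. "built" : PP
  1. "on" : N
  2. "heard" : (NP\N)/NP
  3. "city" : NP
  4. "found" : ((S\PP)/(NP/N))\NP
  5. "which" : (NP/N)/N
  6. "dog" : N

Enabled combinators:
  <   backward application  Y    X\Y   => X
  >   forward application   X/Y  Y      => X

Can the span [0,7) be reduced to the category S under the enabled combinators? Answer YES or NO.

YES

[0,7] S   <
  [0,1] "built" : PP
  [1,7] S\PP   >
    [1,5] (S\PP)/(NP/N)   <
      [1,4] NP   <
        [1,2] "on" : N
        [2,4] NP\N   >
          [2,3] "heard" : (NP\N)/NP
          [3,4] "city" : NP
      [4,5] "found" : ((S\PP)/(NP/N))\NP
    [5,7] NP/N   >
      [5,6] "which" : (NP/N)/N
      [6,7] "dog" : N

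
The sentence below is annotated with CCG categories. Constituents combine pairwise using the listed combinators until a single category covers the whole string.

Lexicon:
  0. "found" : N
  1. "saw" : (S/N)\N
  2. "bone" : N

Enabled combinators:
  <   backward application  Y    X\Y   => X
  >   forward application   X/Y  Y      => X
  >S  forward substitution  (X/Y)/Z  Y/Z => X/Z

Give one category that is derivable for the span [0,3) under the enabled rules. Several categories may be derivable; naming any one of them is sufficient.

S

[0,3] S   >
  [0,2] S/N   <
    [0,1] "found" : N
    [1,2] "saw" : (S/N)\N
  [2,3] "bone" : N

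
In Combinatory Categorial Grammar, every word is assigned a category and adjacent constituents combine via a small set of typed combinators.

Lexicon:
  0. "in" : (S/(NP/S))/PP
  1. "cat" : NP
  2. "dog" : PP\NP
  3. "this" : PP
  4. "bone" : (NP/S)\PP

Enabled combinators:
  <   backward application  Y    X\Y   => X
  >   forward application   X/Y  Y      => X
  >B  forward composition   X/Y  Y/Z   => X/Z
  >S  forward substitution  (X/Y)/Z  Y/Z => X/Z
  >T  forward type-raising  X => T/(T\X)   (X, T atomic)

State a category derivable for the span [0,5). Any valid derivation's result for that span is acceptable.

[0,5] S   >
  [0,3] S/(NP/S)   >
    [0,1] "in" : (S/(NP/S))/PP
    [1,3] PP   >
      [1,2] PP/(PP\NP)   >T
        [1,2] "cat" : NP
      [2,3] "dog" : PP\NP
  [3,5] NP/S   <
    [3,4] "this" : PP
    [4,5] "bone" : (NP/S)\PP

S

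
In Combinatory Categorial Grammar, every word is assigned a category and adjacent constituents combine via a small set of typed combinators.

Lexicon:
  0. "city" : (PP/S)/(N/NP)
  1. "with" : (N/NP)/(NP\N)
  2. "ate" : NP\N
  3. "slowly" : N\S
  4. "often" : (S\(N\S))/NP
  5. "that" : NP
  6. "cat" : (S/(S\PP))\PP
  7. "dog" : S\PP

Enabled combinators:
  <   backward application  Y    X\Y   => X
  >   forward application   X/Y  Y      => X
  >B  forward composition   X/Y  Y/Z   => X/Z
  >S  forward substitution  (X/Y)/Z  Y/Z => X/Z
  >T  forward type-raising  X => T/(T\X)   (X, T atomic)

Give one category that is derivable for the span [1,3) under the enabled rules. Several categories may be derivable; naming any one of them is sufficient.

[0,8] S   >
  [0,7] S/(S\PP)   <
    [0,6] PP   >
      [0,3] PP/S   >
        [0,1] "city" : (PP/S)/(N/NP)
        [1,3] N/NP   >
          [1,2] "with" : (N/NP)/(NP\N)
          [2,3] "ate" : NP\N
      [3,6] S   <
        [3,4] "slowly" : N\S
        [4,6] S\(N\S)   >
          [4,5] "often" : (S\(N\S))/NP
          [5,6] "that" : NP
    [6,7] "cat" : (S/(S\PP))\PP
  [7,8] "dog" : S\PP

N/NP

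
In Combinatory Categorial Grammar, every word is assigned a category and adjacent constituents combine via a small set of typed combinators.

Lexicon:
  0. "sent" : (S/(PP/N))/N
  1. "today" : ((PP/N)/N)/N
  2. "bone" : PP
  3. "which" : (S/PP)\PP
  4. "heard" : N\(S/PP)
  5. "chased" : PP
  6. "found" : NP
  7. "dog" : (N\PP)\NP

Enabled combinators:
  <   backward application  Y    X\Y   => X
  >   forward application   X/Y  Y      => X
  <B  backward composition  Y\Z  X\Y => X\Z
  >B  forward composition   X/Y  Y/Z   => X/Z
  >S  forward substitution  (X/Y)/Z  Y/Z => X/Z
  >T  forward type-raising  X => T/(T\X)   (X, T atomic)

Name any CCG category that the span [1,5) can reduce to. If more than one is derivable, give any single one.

[0,8] S   >
  [0,5] S/N   >S
    [0,1] "sent" : (S/(PP/N))/N
    [1,5] (PP/N)/N   >
      [1,2] "today" : ((PP/N)/N)/N
      [2,5] N   <
        [2,3] "bone" : PP
        [3,5] N\PP   <B
          [3,4] "which" : (S/PP)\PP
          [4,5] "heard" : N\(S/PP)
  [5,8] N   >
    [5,6] N/(N\PP)   >T
      [5,6] "chased" : PP
    [6,8] N\PP   <
      [6,7] "found" : NP
      [7,8] "dog" : (N\PP)\NP

(PP/N)/N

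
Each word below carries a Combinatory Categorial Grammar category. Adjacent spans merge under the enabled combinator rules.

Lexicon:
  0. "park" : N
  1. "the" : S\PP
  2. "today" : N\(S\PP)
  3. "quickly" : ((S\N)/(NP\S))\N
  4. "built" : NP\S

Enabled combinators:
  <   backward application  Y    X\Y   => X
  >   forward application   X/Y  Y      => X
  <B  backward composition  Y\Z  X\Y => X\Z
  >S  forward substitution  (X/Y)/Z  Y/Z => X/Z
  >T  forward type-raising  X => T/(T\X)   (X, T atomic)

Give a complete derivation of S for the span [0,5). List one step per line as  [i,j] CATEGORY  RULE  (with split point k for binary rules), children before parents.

[0,1] N  lex  "park"
[1,2] S\PP  lex  "the"
[2,3] N\(S\PP)  lex  "today"
[1,3] N  <  k=2
[3,4] ((S\N)/(NP\S))\N  lex  "quickly"
[1,4] (S\N)/(NP\S)  <  k=3
[4,5] NP\S  lex  "built"
[1,5] S\N  >  k=4
[0,5] S  <  k=1

[0,5] S   <
  [0,1] "park" : N
  [1,5] S\N   >
    [1,4] (S\N)/(NP\S)   <
      [1,3] N   <
        [1,2] "the" : S\PP
        [2,3] "today" : N\(S\PP)
      [3,4] "quickly" : ((S\N)/(NP\S))\N
    [4,5] "built" : NP\S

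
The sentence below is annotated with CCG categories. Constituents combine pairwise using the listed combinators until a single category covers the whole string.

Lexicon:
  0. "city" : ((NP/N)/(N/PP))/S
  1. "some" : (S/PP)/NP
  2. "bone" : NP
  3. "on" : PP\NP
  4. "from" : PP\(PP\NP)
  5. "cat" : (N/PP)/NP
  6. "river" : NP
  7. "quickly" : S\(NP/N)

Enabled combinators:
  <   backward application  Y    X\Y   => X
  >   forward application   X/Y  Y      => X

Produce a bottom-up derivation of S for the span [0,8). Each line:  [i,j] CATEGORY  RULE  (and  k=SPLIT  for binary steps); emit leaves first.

[0,8] S   <
  [0,7] NP/N   >
    [0,5] (NP/N)/(N/PP)   >
      [0,1] "city" : ((NP/N)/(N/PP))/S
      [1,5] S   >
        [1,3] S/PP   >
          [1,2] "some" : (S/PP)/NP
          [2,3] "bone" : NP
        [3,5] PP   <
          [3,4] "on" : PP\NP
          [4,5] "from" : PP\(PP\NP)
    [5,7] N/PP   >
      [5,6] "cat" : (N/PP)/NP
      [6,7] "river" : NP
  [7,8] "quickly" : S\(NP/N)

[0,1] ((NP/N)/(N/PP))/S  lex  "city"
[1,2] (S/PP)/NP  lex  "some"
[2,3] NP  lex  "bone"
[1,3] S/PP  >  k=2
[3,4] PP\NP  lex  "on"
[4,5] PP\(PP\NP)  lex  "from"
[3,5] PP  <  k=4
[1,5] S  >  k=3
[0,5] (NP/N)/(N/PP)  >  k=1
[5,6] (N/PP)/NP  lex  "cat"
[6,7] NP  lex  "river"
[5,7] N/PP  >  k=6
[0,7] NP/N  >  k=5
[7,8] S\(NP/N)  lex  "quickly"
[0,8] S  <  k=7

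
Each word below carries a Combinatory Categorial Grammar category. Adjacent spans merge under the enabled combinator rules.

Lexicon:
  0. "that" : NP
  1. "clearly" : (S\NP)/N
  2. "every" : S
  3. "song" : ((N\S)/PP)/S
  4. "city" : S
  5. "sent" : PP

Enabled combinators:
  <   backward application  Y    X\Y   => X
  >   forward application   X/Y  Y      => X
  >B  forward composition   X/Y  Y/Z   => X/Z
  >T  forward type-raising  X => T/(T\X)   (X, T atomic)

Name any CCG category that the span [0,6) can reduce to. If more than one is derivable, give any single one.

[0,6] S   >
  [0,1] S/(S\NP)   >T
    [0,1] "that" : NP
  [1,6] S\NP   >
    [1,2] "clearly" : (S\NP)/N
    [2,6] N   <
      [2,3] "every" : S
      [3,6] N\S   >
        [3,5] (N\S)/PP   >
          [3,4] "song" : ((N\S)/PP)/S
          [4,5] "city" : S
        [5,6] "sent" : PP

S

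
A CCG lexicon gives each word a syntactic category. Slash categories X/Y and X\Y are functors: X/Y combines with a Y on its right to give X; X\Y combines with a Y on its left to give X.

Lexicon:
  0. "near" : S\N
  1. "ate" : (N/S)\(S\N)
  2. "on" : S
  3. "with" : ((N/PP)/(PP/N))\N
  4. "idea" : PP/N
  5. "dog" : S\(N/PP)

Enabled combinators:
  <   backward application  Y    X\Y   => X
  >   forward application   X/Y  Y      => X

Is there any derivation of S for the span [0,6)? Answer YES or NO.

[0,6] S   <
  [0,5] N/PP   >
    [0,4] (N/PP)/(PP/N)   <
      [0,3] N   >
        [0,2] N/S   <
          [0,1] "near" : S\N
          [1,2] "ate" : (N/S)\(S\N)
        [2,3] "on" : S
      [3,4] "with" : ((N/PP)/(PP/N))\N
    [4,5] "idea" : PP/N
  [5,6] "dog" : S\(N/PP)

YES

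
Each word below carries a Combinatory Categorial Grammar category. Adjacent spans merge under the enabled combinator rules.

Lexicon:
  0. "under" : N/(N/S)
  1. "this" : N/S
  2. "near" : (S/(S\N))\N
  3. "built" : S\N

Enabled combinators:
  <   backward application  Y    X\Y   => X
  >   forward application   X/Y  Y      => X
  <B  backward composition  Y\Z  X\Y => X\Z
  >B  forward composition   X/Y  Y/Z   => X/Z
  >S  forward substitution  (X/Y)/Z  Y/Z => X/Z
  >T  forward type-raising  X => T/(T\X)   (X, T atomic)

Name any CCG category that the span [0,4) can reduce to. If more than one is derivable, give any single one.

S

[0,4] S   >
  [0,3] S/(S\N)   <
    [0,2] N   >
      [0,1] "under" : N/(N/S)
      [1,2] "this" : N/S
    [2,3] "near" : (S/(S\N))\N
  [3,4] "built" : S\N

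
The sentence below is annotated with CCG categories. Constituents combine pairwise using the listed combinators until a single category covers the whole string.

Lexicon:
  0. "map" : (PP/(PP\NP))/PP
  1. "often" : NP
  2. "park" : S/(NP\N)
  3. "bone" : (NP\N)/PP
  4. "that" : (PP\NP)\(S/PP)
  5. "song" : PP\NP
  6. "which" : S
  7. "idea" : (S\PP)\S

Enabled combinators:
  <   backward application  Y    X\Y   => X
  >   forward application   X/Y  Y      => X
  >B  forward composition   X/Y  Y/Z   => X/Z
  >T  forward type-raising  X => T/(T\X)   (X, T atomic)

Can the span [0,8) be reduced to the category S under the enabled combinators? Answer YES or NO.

YES

[0,8] S   <
  [0,6] PP   >
    [0,5] PP/(PP\NP)   >
      [0,1] "map" : (PP/(PP\NP))/PP
      [1,5] PP   <
        [1,2] "often" : NP
        [2,5] PP\NP   <
          [2,4] S/PP   >B
            [2,3] "park" : S/(NP\N)
            [3,4] "bone" : (NP\N)/PP
          [4,5] "that" : (PP\NP)\(S/PP)
    [5,6] "song" : PP\NP
  [6,8] S\PP   <
    [6,7] "which" : S
    [7,8] "idea" : (S\PP)\S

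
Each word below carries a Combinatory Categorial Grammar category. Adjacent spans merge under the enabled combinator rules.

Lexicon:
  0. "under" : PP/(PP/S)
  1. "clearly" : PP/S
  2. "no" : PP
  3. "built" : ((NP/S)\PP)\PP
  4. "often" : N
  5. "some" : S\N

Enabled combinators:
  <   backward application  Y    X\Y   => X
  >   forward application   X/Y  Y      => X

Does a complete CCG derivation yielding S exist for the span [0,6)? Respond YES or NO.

PP/(PP/S) PP/S PP ((NP/S)\PP)\PP N S\N
CKY chart[0,6] = {NP}; S ∉ chart

NO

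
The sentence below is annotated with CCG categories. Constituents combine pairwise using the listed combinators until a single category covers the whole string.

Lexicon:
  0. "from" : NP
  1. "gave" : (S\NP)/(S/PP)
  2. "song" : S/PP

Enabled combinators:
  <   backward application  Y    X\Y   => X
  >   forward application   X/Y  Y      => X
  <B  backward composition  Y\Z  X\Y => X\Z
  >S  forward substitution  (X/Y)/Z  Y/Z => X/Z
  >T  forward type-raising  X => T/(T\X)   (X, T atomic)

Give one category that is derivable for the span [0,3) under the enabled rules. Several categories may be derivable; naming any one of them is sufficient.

S

[0,3] S   >
  [0,1] S/(S\NP)   >T
    [0,1] "from" : NP
  [1,3] S\NP   >
    [1,2] "gave" : (S\NP)/(S/PP)
    [2,3] "song" : S/PP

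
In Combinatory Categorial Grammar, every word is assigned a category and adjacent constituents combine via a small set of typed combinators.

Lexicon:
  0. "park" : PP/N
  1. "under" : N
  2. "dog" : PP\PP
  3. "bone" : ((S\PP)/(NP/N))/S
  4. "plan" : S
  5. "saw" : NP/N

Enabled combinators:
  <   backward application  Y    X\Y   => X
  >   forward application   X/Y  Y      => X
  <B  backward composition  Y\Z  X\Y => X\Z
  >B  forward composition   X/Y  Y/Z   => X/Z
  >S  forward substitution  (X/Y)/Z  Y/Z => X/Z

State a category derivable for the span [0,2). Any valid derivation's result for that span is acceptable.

[0,6] S   <
  [0,2] PP   >
    [0,1] "park" : PP/N
    [1,2] "under" : N
  [2,6] S\PP   <B
    [2,3] "dog" : PP\PP
    [3,6] S\PP   >
      [3,5] (S\PP)/(NP/N)   >
        [3,4] "bone" : ((S\PP)/(NP/N))/S
        [4,5] "plan" : S
      [5,6] "saw" : NP/N

PP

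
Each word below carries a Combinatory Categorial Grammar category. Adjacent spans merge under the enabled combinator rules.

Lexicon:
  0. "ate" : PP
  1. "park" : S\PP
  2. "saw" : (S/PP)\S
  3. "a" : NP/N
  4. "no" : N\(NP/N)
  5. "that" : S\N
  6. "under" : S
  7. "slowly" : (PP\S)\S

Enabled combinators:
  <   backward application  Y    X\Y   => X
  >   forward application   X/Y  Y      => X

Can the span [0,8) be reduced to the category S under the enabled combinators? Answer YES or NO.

YES

[0,8] S   >
  [0,3] S/PP   <
    [0,2] S   <
      [0,1] "ate" : PP
      [1,2] "park" : S\PP
    [2,3] "saw" : (S/PP)\S
  [3,8] PP   <
    [3,6] S   <
      [3,5] N   <
        [3,4] "a" : NP/N
        [4,5] "no" : N\(NP/N)
      [5,6] "that" : S\N
    [6,8] PP\S   <
      [6,7] "under" : S
      [7,8] "slowly" : (PP\S)\S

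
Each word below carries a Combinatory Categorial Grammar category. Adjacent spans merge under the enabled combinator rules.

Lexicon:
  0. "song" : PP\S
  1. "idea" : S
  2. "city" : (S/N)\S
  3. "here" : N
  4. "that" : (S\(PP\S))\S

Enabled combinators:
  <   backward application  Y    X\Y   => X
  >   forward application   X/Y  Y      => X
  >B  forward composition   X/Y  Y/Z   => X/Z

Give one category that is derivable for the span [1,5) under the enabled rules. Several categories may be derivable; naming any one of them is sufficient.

[0,5] S   <
  [0,1] "song" : PP\S
  [1,5] S\(PP\S)   <
    [1,4] S   >
      [1,3] S/N   <
        [1,2] "idea" : S
        [2,3] "city" : (S/N)\S
      [3,4] "here" : N
    [4,5] "that" : (S\(PP\S))\S

S\(PP\S)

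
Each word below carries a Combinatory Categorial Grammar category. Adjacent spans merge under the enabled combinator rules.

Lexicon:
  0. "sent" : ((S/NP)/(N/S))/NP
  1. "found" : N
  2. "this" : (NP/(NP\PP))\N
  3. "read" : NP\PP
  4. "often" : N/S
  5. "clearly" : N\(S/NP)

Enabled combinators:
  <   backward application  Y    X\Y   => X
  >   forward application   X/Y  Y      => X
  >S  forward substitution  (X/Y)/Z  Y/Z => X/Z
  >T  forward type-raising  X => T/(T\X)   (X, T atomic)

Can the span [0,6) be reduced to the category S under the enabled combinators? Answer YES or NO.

((S/NP)/(N/S))/NP N (NP/(NP\PP))\N NP\PP N/S N\(S/NP)
CKY chart[0,6] = {N, N/(N\N), NP/(NP\N), PP/(PP\N), S/(S\N)}; S ∉ chart

NO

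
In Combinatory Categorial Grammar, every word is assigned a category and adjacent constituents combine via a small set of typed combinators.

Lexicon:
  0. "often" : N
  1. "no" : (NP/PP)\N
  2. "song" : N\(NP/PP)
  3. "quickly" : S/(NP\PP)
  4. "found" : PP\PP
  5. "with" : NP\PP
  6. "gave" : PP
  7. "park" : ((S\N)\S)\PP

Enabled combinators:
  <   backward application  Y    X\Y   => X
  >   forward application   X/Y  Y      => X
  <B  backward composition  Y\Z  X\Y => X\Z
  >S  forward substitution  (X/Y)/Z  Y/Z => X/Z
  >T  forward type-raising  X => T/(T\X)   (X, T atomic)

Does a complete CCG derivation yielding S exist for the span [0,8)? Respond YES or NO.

YES

[0,8] S   <
  [0,3] N   <
    [0,2] NP/PP   <
      [0,1] "often" : N
      [1,2] "no" : (NP/PP)\N
    [2,3] "song" : N\(NP/PP)
  [3,8] S\N   <
    [3,6] S   >
      [3,4] "quickly" : S/(NP\PP)
      [4,6] NP\PP   <B
        [4,5] "found" : PP\PP
        [5,6] "with" : NP\PP
    [6,8] (S\N)\S   <
      [6,7] "gave" : PP
      [7,8] "park" : ((S\N)\S)\PP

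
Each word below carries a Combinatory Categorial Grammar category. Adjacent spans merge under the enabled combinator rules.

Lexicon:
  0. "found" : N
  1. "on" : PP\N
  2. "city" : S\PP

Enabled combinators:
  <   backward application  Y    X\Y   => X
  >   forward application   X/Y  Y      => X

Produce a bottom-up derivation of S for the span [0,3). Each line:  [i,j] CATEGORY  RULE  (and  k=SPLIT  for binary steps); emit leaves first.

[0,1] N  lex  "found"
[1,2] PP\N  lex  "on"
[0,2] PP  <  k=1
[2,3] S\PP  lex  "city"
[0,3] S  <  k=2

[0,3] S   <
  [0,2] PP   <
    [0,1] "found" : N
    [1,2] "on" : PP\N
  [2,3] "city" : S\PP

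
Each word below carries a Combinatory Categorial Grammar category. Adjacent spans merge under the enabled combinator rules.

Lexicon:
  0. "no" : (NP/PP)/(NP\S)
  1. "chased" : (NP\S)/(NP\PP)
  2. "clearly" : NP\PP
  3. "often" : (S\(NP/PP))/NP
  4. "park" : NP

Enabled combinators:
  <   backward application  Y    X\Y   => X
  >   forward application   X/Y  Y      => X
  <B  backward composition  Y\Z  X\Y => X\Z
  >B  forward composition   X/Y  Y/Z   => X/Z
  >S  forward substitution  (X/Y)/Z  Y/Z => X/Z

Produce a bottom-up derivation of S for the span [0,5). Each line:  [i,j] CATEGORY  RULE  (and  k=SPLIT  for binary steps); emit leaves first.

[0,5] S   <
  [0,3] NP/PP   >
    [0,1] "no" : (NP/PP)/(NP\S)
    [1,3] NP\S   >
      [1,2] "chased" : (NP\S)/(NP\PP)
      [2,3] "clearly" : NP\PP
  [3,5] S\(NP/PP)   >
    [3,4] "often" : (S\(NP/PP))/NP
    [4,5] "park" : NP

[0,1] (NP/PP)/(NP\S)  lex  "no"
[1,2] (NP\S)/(NP\PP)  lex  "chased"
[2,3] NP\PP  lex  "clearly"
[1,3] NP\S  >  k=2
[0,3] NP/PP  >  k=1
[3,4] (S\(NP/PP))/NP  lex  "often"
[4,5] NP  lex  "park"
[3,5] S\(NP/PP)  >  k=4
[0,5] S  <  k=3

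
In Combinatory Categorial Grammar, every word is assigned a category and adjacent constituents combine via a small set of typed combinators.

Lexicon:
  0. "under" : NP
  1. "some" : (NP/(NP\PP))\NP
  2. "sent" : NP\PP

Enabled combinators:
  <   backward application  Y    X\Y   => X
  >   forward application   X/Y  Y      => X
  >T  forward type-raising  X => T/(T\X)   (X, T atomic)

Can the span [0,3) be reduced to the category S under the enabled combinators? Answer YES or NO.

NO

NP (NP/(NP\PP))\NP NP\PP
CKY chart[0,3] = {N/(N\NP), NP, NP/(NP\NP), PP/(PP\NP), S/(S\NP)}; S ∉ chart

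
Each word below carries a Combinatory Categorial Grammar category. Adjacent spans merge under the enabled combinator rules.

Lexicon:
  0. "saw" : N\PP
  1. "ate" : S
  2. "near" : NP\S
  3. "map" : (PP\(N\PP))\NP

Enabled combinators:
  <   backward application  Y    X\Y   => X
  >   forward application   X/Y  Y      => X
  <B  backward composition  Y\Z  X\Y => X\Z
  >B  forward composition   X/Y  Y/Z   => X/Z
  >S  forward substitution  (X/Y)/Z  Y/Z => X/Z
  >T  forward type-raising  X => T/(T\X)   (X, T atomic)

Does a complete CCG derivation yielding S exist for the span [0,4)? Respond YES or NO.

N\PP S NP\S (PP\(N\PP))\NP
CKY chart[0,4] = {N/(N\PP), NP/(NP\PP), PP, PP/(PP\PP), S/(S\PP)}; S ∉ chart

NO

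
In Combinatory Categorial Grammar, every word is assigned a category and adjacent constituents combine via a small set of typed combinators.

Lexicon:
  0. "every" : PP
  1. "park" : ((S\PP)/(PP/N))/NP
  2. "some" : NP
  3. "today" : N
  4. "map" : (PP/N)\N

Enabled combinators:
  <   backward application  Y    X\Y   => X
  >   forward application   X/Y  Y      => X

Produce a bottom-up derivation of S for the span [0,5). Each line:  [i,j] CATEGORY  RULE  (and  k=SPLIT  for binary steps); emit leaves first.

[0,1] PP  lex  "every"
[1,2] ((S\PP)/(PP/N))/NP  lex  "park"
[2,3] NP  lex  "some"
[1,3] (S\PP)/(PP/N)  >  k=2
[3,4] N  lex  "today"
[4,5] (PP/N)\N  lex  "map"
[3,5] PP/N  <  k=4
[1,5] S\PP  >  k=3
[0,5] S  <  k=1

[0,5] S   <
  [0,1] "every" : PP
  [1,5] S\PP   >
    [1,3] (S\PP)/(PP/N)   >
      [1,2] "park" : ((S\PP)/(PP/N))/NP
      [2,3] "some" : NP
    [3,5] PP/N   <
      [3,4] "today" : N
      [4,5] "map" : (PP/N)\N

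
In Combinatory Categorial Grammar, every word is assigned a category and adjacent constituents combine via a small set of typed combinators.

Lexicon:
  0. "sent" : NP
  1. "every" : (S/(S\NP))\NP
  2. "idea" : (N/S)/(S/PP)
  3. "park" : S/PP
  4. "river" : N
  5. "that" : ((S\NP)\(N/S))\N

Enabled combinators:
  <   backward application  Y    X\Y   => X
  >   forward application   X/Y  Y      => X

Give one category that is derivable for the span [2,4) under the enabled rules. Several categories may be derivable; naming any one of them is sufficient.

[0,6] S   >
  [0,2] S/(S\NP)   <
    [0,1] "sent" : NP
    [1,2] "every" : (S/(S\NP))\NP
  [2,6] S\NP   <
    [2,4] N/S   >
      [2,3] "idea" : (N/S)/(S/PP)
      [3,4] "park" : S/PP
    [4,6] (S\NP)\(N/S)   <
      [4,5] "river" : N
      [5,6] "that" : ((S\NP)\(N/S))\N

N/S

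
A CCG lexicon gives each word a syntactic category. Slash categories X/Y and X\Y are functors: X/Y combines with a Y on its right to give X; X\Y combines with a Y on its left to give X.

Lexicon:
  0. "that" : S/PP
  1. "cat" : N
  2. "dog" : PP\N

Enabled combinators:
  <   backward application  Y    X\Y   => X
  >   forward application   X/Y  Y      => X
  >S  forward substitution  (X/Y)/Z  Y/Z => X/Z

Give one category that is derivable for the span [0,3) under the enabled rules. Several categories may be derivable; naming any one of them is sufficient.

S

[0,3] S   >
  [0,1] "that" : S/PP
  [1,3] PP   <
    [1,2] "cat" : N
    [2,3] "dog" : PP\N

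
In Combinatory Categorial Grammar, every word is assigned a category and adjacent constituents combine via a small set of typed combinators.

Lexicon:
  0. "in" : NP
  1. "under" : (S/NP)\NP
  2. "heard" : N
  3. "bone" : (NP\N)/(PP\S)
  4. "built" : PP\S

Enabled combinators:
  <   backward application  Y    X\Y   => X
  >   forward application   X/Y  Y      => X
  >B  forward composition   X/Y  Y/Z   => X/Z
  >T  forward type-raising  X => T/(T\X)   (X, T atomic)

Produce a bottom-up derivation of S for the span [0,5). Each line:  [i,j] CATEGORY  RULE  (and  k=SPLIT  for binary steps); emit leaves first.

[0,5] S   >
  [0,2] S/NP   <
    [0,1] "in" : NP
    [1,2] "under" : (S/NP)\NP
  [2,5] NP   <
    [2,3] "heard" : N
    [3,5] NP\N   >
      [3,4] "bone" : (NP\N)/(PP\S)
      [4,5] "built" : PP\S

[0,1] NP  lex  "in"
[1,2] (S/NP)\NP  lex  "under"
[0,2] S/NP  <  k=1
[2,3] N  lex  "heard"
[3,4] (NP\N)/(PP\S)  lex  "bone"
[4,5] PP\S  lex  "built"
[3,5] NP\N  >  k=4
[2,5] NP  <  k=3
[0,5] S  >  k=2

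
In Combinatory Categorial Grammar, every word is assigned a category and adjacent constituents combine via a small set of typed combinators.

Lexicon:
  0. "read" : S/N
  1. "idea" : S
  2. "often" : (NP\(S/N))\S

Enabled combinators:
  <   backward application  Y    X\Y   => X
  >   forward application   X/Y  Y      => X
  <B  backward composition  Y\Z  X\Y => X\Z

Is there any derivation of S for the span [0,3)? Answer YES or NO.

NO

S/N S (NP\(S/N))\S
CKY chart[0,3] = {NP}; S ∉ chart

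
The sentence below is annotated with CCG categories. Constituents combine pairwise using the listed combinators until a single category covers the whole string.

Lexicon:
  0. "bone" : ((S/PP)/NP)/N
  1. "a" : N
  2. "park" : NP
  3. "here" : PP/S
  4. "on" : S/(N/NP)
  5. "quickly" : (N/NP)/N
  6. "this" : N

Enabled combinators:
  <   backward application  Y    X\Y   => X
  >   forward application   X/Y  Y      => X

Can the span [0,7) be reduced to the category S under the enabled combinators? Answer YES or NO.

YES

[0,7] S   >
  [0,3] S/PP   >
    [0,2] (S/PP)/NP   >
      [0,1] "bone" : ((S/PP)/NP)/N
      [1,2] "a" : N
    [2,3] "park" : NP
  [3,7] PP   >
    [3,4] "here" : PP/S
    [4,7] S   >
      [4,5] "on" : S/(N/NP)
      [5,7] N/NP   >
        [5,6] "quickly" : (N/NP)/N
        [6,7] "this" : N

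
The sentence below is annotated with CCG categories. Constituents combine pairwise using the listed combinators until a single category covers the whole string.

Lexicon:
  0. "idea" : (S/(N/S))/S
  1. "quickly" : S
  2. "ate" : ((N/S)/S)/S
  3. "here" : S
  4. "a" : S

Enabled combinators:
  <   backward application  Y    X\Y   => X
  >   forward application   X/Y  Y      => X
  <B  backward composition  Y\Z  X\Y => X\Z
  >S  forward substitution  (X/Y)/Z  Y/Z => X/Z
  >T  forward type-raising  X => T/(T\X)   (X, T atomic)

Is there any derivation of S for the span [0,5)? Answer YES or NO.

[0,5] S   >
  [0,2] S/(N/S)   >
    [0,1] "idea" : (S/(N/S))/S
    [1,2] "quickly" : S
  [2,5] N/S   >
    [2,4] (N/S)/S   >
      [2,3] "ate" : ((N/S)/S)/S
      [3,4] "here" : S
    [4,5] "a" : S

YES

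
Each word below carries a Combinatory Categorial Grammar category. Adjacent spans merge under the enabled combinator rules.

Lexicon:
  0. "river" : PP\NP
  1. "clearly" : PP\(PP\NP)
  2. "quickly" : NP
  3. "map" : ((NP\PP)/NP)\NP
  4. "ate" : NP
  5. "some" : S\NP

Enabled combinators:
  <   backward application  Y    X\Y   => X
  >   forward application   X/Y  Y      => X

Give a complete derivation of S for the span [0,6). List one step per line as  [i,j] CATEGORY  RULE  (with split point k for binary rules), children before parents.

[0,6] S   <
  [0,5] NP   <
    [0,2] PP   <
      [0,1] "river" : PP\NP
      [1,2] "clearly" : PP\(PP\NP)
    [2,5] NP\PP   >
      [2,4] (NP\PP)/NP   <
        [2,3] "quickly" : NP
        [3,4] "map" : ((NP\PP)/NP)\NP
      [4,5] "ate" : NP
  [5,6] "some" : S\NP

[0,1] PP\NP  lex  "river"
[1,2] PP\(PP\NP)  lex  "clearly"
[0,2] PP  <  k=1
[2,3] NP  lex  "quickly"
[3,4] ((NP\PP)/NP)\NP  lex  "map"
[2,4] (NP\PP)/NP  <  k=3
[4,5] NP  lex  "ate"
[2,5] NP\PP  >  k=4
[0,5] NP  <  k=2
[5,6] S\NP  lex  "some"
[0,6] S  <  k=5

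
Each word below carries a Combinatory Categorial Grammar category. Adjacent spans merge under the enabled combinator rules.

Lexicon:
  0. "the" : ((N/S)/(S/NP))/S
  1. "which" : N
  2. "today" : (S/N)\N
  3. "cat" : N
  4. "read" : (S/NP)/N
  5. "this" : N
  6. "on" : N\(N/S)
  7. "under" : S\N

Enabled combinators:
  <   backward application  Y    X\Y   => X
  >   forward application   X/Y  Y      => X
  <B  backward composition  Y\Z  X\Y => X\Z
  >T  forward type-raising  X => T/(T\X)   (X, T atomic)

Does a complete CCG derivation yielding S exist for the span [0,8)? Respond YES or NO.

[0,8] S   <
  [0,7] N   <
    [0,6] N/S   >
      [0,4] (N/S)/(S/NP)   >
        [0,1] "the" : ((N/S)/(S/NP))/S
        [1,4] S   >
          [1,3] S/N   <
            [1,2] "which" : N
            [2,3] "today" : (S/N)\N
          [3,4] "cat" : N
      [4,6] S/NP   >
        [4,5] "read" : (S/NP)/N
        [5,6] "this" : N
    [6,7] "on" : N\(N/S)
  [7,8] "under" : S\N

YES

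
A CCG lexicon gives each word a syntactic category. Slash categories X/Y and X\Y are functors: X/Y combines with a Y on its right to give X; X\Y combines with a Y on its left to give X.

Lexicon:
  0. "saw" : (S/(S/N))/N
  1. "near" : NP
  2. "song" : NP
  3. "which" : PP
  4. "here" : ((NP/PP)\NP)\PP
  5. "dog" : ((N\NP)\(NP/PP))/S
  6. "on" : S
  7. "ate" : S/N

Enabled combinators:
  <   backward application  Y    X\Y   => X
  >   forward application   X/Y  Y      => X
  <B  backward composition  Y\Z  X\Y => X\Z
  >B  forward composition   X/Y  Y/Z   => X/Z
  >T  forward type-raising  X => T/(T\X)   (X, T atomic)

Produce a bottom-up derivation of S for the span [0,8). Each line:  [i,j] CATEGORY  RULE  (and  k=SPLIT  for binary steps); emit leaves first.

[0,8] S   >
  [0,7] S/(S/N)   >
    [0,1] "saw" : (S/(S/N))/N
    [1,7] N   <
      [1,2] "near" : NP
      [2,7] N\NP   <
        [2,5] NP/PP   <
          [2,3] "song" : NP
          [3,5] (NP/PP)\NP   <
            [3,4] "which" : PP
            [4,5] "here" : ((NP/PP)\NP)\PP
        [5,7] (N\NP)\(NP/PP)   >
          [5,6] "dog" : ((N\NP)\(NP/PP))/S
          [6,7] "on" : S
  [7,8] "ate" : S/N

[0,1] (S/(S/N))/N  lex  "saw"
[1,2] NP  lex  "near"
[2,3] NP  lex  "song"
[3,4] PP  lex  "which"
[4,5] ((NP/PP)\NP)\PP  lex  "here"
[3,5] (NP/PP)\NP  <  k=4
[2,5] NP/PP  <  k=3
[5,6] ((N\NP)\(NP/PP))/S  lex  "dog"
[6,7] S  lex  "on"
[5,7] (N\NP)\(NP/PP)  >  k=6
[2,7] N\NP  <  k=5
[1,7] N  <  k=2
[0,7] S/(S/N)  >  k=1
[7,8] S/N  lex  "ate"
[0,8] S  >  k=7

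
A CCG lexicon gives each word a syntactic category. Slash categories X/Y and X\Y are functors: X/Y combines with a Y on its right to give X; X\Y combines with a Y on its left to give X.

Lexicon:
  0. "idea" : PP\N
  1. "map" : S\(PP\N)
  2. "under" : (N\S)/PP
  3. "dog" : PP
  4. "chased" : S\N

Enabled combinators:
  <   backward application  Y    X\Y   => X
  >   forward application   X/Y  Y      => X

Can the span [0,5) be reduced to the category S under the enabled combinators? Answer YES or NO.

YES

[0,5] S   <
  [0,4] N   <
    [0,2] S   <
      [0,1] "idea" : PP\N
      [1,2] "map" : S\(PP\N)
    [2,4] N\S   >
      [2,3] "under" : (N\S)/PP
      [3,4] "dog" : PP
  [4,5] "chased" : S\N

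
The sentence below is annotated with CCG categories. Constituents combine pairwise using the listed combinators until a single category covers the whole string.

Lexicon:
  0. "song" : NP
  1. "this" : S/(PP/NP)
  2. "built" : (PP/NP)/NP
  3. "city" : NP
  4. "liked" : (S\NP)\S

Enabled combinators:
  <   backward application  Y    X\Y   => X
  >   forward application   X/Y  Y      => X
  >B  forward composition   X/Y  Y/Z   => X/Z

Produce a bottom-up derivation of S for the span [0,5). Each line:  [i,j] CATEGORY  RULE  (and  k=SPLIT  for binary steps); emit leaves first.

[0,1] NP  lex  "song"
[1,2] S/(PP/NP)  lex  "this"
[2,3] (PP/NP)/NP  lex  "built"
[3,4] NP  lex  "city"
[2,4] PP/NP  >  k=3
[1,4] S  >  k=2
[4,5] (S\NP)\S  lex  "liked"
[1,5] S\NP  <  k=4
[0,5] S  <  k=1

[0,5] S   <
  [0,1] "song" : NP
  [1,5] S\NP   <
    [1,4] S   >
      [1,2] "this" : S/(PP/NP)
      [2,4] PP/NP   >
        [2,3] "built" : (PP/NP)/NP
        [3,4] "city" : NP
    [4,5] "liked" : (S\NP)\S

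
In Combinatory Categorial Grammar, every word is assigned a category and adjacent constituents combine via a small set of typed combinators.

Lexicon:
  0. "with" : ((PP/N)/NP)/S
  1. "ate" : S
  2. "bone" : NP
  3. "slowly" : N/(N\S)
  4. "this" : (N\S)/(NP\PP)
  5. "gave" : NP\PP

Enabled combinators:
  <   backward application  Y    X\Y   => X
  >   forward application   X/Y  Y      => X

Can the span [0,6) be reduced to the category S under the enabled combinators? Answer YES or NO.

((PP/N)/NP)/S S NP N/(N\S) (N\S)/(NP\PP) NP\PP
CKY chart[0,6] = {PP}; S ∉ chart

NO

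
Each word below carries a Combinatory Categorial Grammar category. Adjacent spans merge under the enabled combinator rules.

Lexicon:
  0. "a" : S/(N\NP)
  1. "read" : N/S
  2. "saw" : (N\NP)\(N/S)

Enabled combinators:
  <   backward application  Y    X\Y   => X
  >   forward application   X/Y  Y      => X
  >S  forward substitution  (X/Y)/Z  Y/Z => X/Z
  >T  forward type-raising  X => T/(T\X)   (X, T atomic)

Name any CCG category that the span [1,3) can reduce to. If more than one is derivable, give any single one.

[0,3] S   >
  [0,1] "a" : S/(N\NP)
  [1,3] N\NP   <
    [1,2] "read" : N/S
    [2,3] "saw" : (N\NP)\(N/S)

N\NP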